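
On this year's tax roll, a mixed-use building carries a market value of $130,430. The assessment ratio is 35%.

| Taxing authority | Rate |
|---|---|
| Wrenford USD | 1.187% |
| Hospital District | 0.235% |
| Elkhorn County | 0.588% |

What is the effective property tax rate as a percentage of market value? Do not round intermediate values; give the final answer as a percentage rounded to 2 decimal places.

Assessed value = $130,430 × 0.35 = $45,650.5
Wrenford USD: $45,650.5 × 0.01187 = $541.871435
Hospital District: $45,650.5 × 0.00235 = $107.278675
Elkhorn County: $45,650.5 × 0.00588 = $268.42494
Total tax = $917.57505
Effective rate = $917.57505 ÷ $130,430 = 0.70% of market value

0.70%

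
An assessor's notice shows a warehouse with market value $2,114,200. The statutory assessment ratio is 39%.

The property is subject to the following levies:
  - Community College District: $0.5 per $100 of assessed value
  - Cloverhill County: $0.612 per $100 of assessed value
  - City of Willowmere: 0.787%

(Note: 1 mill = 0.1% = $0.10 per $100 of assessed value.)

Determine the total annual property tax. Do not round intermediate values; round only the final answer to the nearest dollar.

$15,658

Assessed value = $2,114,200 × 0.39 = $824,538
Community College District: $824,538 × 0.005 = $4,122.69
Cloverhill County: $824,538 × 0.00612 = $5,046.17256
City of Willowmere: $824,538 × 0.00787 = $6,489.11406
Total = $15,657.97662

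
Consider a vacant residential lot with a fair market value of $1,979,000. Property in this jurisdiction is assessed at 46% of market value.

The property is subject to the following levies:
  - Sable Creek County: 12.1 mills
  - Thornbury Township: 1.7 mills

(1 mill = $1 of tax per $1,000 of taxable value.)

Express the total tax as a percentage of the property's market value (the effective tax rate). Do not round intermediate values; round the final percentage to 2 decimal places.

0.63%

Assessed value = $1,979,000 × 0.46 = $910,340
Sable Creek County: $910,340 × 0.0121 = $11,015.114
Thornbury Township: $910,340 × 0.0017 = $1,547.578
Total tax = $12,562.692
Effective rate = $12,562.692 ÷ $1,979,000 = 0.63% of market value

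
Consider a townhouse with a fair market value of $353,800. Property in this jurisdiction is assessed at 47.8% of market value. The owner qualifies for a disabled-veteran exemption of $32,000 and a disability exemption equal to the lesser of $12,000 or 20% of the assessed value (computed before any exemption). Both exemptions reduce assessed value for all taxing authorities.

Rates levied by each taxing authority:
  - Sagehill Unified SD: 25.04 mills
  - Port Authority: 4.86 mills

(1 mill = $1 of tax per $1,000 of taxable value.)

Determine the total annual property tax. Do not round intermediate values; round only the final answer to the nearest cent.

$3,740.98

Assessed value = $353,800 × 0.478 = $169,116.4
Disability exemption = min($12,000, 20% × $169,116.4) = min($12,000, $33,823.28) = $12,000 (dollar cap binds)
Taxable value = $169,116.4 − $32,000 − $12,000 = $125,116.4
Sagehill Unified SD: $125,116.4 × 0.02504 = $3,132.914656
Port Authority: $125,116.4 × 0.00486 = $608.065704
Total = $3,740.98036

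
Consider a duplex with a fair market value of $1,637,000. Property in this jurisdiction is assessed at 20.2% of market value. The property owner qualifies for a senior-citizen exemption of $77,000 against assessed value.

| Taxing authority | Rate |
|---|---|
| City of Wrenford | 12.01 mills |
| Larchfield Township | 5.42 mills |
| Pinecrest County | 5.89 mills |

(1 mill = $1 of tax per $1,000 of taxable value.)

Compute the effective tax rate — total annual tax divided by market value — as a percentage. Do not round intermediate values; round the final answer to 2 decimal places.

0.36%

Assessed value = $1,637,000 × 0.202 = $330,674
Taxable value = $330,674 − $77,000 = $253,674
City of Wrenford: $253,674 × 0.01201 = $3,046.62474
Larchfield Township: $253,674 × 0.00542 = $1,374.91308
Pinecrest County: $253,674 × 0.00589 = $1,494.13986
Total tax = $5,915.67768
Effective rate = $5,915.67768 ÷ $1,637,000 = 0.36% of market value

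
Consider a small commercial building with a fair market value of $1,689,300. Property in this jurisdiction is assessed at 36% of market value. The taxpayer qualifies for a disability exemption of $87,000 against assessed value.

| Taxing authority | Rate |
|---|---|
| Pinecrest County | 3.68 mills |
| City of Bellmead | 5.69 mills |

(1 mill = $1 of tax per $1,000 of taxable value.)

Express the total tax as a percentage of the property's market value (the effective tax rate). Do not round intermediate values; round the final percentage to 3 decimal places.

Assessed value = $1,689,300 × 0.36 = $608,148
Taxable value = $608,148 − $87,000 = $521,148
Pinecrest County: $521,148 × 0.00368 = $1,917.82464
City of Bellmead: $521,148 × 0.00569 = $2,965.33212
Total tax = $4,883.15676
Effective rate = $4,883.15676 ÷ $1,689,300 = 0.289% of market value

0.289%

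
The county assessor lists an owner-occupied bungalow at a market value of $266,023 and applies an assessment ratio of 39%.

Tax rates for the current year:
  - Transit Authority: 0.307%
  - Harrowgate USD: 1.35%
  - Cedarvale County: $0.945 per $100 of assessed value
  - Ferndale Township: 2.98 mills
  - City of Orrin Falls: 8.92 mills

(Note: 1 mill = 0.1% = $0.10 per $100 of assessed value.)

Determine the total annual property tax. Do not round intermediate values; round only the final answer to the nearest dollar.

$3,934

Assessed value = $266,023 × 0.39 = $103,748.97
Transit Authority: $103,748.97 × 0.00307 = $318.5093379
Harrowgate USD: $103,748.97 × 0.0135 = $1,400.611095
Cedarvale County: $103,748.97 × 0.00945 = $980.4277665
Ferndale Township: $103,748.97 × 0.00298 = $309.1719306
City of Orrin Falls: $103,748.97 × 0.00892 = $925.4408124
Total = $3,934.1609424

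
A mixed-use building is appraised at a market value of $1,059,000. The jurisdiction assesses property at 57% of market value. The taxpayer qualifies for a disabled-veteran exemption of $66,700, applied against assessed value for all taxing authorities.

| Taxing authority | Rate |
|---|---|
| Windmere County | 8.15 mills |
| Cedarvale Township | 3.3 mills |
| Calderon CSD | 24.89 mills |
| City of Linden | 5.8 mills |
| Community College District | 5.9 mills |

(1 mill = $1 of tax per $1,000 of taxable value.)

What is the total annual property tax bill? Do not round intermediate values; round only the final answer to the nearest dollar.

Assessed value = $1,059,000 × 0.57 = $603,630
Taxable value = $603,630 − $66,700 = $536,930
Windmere County: $536,930 × 0.00815 = $4,375.9795
Cedarvale Township: $536,930 × 0.0033 = $1,771.869
Calderon CSD: $536,930 × 0.02489 = $13,364.1877
City of Linden: $536,930 × 0.0058 = $3,114.194
Community College District: $536,930 × 0.0059 = $3,167.887
Total = $4,375.9795 + $1,771.869 + $13,364.1877 + $3,114.194 + $3,167.887 = $25,794.1172

$25,794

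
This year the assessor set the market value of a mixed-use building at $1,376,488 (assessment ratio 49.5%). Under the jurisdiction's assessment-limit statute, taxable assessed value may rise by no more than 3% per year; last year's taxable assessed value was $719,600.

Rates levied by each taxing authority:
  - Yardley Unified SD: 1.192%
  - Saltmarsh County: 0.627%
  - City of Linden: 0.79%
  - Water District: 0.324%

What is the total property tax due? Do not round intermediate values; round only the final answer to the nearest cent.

Uncapped assessed value = $1,376,488 × 0.495 = $681,361.56
Cap limit = $719,600 × 1.03 = $741,188
Taxable assessed value = min($681,361.56, $741,188) = $681,361.56 (cap does not bind)
Yardley Unified SD: $681,361.56 × 0.01192 = $8,121.8297952
Saltmarsh County: $681,361.56 × 0.00627 = $4,272.1369812
City of Linden: $681,361.56 × 0.0079 = $5,382.756324
Water District: $681,361.56 × 0.00324 = $2,207.6114544
Total = $19,984.3345548

$19,984.33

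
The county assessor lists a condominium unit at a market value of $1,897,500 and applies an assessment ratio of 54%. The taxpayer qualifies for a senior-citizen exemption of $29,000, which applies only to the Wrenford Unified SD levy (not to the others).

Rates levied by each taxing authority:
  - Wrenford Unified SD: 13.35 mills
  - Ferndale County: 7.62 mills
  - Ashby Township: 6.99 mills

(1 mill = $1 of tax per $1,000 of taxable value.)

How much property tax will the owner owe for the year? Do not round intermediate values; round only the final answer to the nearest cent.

$28,262.06

Assessed value = $1,897,500 × 0.54 = $1,024,650
Wrenford Unified SD: ($1,024,650 − $29,000) × 0.01335 = $995,650 × 0.01335 = $13,291.9275
Ferndale County: $1,024,650 × 0.00762 = $7,807.833
Ashby Township: $1,024,650 × 0.00699 = $7,162.3035
Total = $28,262.064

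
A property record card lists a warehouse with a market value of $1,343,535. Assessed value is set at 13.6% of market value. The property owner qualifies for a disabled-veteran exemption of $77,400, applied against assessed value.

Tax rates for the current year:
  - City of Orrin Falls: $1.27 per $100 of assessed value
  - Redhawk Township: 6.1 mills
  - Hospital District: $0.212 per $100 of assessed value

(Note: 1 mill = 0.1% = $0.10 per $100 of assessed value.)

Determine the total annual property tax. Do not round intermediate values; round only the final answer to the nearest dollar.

$2,203

Assessed value = $1,343,535 × 0.136 = $182,720.76
Taxable value = $182,720.76 − $77,400 = $105,320.76
City of Orrin Falls: $105,320.76 × 0.0127 = $1,337.573652
Redhawk Township: $105,320.76 × 0.0061 = $642.456636
Hospital District: $105,320.76 × 0.00212 = $223.2800112
Total = $2,203.3102992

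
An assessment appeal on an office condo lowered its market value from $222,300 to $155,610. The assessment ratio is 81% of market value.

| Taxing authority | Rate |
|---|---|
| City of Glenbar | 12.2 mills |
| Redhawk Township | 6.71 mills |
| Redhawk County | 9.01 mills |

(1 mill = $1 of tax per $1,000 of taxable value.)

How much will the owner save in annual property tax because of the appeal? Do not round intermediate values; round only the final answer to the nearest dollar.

Old assessed value = $222,300 × 0.81 = $180,063
New assessed value = $155,610 × 0.81 = $126,044.1
Combined rate = 0.0122 + 0.00671 + 0.00901 = 0.02792
Old tax = $180,063 × 0.02792 = $5,027.35896
New tax = $126,044.1 × 0.02792 = $3,519.151272
Reduction = $5,027.35896 − $3,519.151272 = $1,508.207688

$1,508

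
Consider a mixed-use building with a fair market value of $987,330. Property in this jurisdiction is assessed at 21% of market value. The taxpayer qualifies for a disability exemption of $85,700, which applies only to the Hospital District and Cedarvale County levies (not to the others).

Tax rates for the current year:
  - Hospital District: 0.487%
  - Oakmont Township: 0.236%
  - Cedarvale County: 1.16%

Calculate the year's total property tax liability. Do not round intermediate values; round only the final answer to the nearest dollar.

Assessed value = $987,330 × 0.21 = $207,339.3
Hospital District: ($207,339.3 − $85,700) × 0.00487 = $121,639.3 × 0.00487 = $592.383391
Oakmont Township: $207,339.3 × 0.00236 = $489.320748
Cedarvale County: ($207,339.3 − $85,700) × 0.0116 = $121,639.3 × 0.0116 = $1,411.01588
Total = $2,492.720019

$2,493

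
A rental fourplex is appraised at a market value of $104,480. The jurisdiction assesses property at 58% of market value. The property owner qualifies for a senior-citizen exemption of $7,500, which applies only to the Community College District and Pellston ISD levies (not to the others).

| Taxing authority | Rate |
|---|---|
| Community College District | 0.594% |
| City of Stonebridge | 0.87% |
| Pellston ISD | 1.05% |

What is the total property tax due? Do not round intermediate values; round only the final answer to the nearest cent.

Assessed value = $104,480 × 0.58 = $60,598.4
Community College District: ($60,598.4 − $7,500) × 0.00594 = $53,098.4 × 0.00594 = $315.404496
City of Stonebridge: $60,598.4 × 0.0087 = $527.20608
Pellston ISD: ($60,598.4 − $7,500) × 0.0105 = $53,098.4 × 0.0105 = $557.5332
Total = $1,400.143776

$1,400.14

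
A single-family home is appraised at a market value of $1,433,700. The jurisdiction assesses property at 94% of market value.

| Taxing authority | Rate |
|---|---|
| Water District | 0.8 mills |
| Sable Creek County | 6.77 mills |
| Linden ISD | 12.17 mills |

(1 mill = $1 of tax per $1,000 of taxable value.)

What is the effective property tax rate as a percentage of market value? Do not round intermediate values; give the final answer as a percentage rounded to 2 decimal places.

Assessed value = $1,433,700 × 0.94 = $1,347,678
Water District: $1,347,678 × 0.0008 = $1,078.1424
Sable Creek County: $1,347,678 × 0.00677 = $9,123.78006
Linden ISD: $1,347,678 × 0.01217 = $16,401.24126
Total tax = $26,603.16372
Effective rate = $26,603.16372 ÷ $1,433,700 = 1.86% of market value

1.86%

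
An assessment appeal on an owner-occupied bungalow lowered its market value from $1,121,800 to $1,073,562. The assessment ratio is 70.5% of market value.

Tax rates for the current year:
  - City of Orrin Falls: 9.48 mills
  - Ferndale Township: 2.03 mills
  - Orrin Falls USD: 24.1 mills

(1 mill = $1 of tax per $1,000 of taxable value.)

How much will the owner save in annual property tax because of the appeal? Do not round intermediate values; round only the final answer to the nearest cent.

$1,211.02

Old assessed value = $1,121,800 × 0.705 = $790,869
New assessed value = $1,073,562 × 0.705 = $756,861.21
Combined rate = 0.00948 + 0.00203 + 0.0241 = 0.03561
Old tax = $790,869 × 0.03561 = $28,162.84509
New tax = $756,861.21 × 0.03561 = $26,951.8276881
Reduction = $28,162.84509 − $26,951.8276881 = $1,211.0174019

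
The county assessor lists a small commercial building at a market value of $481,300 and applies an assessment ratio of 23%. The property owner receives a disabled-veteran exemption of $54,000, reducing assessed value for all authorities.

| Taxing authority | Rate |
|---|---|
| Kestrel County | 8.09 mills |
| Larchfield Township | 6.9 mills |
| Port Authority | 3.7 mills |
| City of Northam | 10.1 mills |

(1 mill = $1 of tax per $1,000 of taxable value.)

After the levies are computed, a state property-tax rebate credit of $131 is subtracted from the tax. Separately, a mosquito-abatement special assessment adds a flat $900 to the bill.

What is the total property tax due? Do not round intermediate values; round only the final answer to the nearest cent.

Assessed value = $481,300 × 0.23 = $110,699
Taxable value = $110,699 − $54,000 = $56,699
Kestrel County: $56,699 × 0.00809 = $458.69491
Larchfield Township: $56,699 × 0.0069 = $391.2231
Port Authority: $56,699 × 0.0037 = $209.7863
City of Northam: $56,699 × 0.0101 = $572.6599
Levies subtotal = $1,632.36421
After credit = $1,632.36421 − $131 = $1,501.36421
Total = $1,501.36421 + $900 = $2,401.36421

$2,401.36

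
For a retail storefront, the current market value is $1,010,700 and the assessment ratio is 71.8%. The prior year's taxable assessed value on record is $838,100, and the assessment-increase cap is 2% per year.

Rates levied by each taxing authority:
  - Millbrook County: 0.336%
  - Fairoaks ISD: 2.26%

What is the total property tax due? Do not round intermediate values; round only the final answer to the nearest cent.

Uncapped assessed value = $1,010,700 × 0.718 = $725,682.6
Cap limit = $838,100 × 1.02 = $854,862
Taxable assessed value = min($725,682.6, $854,862) = $725,682.6 (cap does not bind)
Millbrook County: $725,682.6 × 0.00336 = $2,438.293536
Fairoaks ISD: $725,682.6 × 0.0226 = $16,400.42676
Total = $18,838.720296

$18,838.72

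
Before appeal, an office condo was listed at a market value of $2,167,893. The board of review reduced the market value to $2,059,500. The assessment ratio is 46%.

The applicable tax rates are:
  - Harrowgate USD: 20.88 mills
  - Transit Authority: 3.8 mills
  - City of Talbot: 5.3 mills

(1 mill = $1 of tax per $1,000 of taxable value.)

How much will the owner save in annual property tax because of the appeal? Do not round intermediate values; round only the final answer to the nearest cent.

Old assessed value = $2,167,893 × 0.46 = $997,230.78
New assessed value = $2,059,500 × 0.46 = $947,370
Combined rate = 0.02088 + 0.0038 + 0.0053 = 0.02998
Old tax = $997,230.78 × 0.02998 = $29,896.9787844
New tax = $947,370 × 0.02998 = $28,402.1526
Reduction = $29,896.9787844 − $28,402.1526 = $1,494.8261844

$1,494.83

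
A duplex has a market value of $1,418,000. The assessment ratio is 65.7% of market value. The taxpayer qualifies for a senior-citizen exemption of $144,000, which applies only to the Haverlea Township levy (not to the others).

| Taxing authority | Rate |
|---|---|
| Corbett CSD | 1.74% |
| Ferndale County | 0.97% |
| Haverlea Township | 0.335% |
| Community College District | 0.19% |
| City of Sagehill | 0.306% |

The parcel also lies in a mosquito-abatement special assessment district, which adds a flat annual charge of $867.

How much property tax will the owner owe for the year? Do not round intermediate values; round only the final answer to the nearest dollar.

$33,373

Assessed value = $1,418,000 × 0.657 = $931,626
Corbett CSD: $931,626 × 0.0174 = $16,210.2924
Ferndale County: $931,626 × 0.0097 = $9,036.7722
Haverlea Township: ($931,626 − $144,000) × 0.00335 = $787,626 × 0.00335 = $2,638.5471
Community College District: $931,626 × 0.0019 = $1,770.0894
City of Sagehill: $931,626 × 0.00306 = $2,850.77556
Levies subtotal = $32,506.47666
Total = $32,506.47666 + $867 = $33,373.47666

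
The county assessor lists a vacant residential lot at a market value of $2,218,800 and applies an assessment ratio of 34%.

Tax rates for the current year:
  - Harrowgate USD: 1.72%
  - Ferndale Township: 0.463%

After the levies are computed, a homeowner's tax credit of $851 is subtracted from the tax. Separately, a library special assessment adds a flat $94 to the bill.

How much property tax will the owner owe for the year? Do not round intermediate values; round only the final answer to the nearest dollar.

Assessed value = $2,218,800 × 0.34 = $754,392
Harrowgate USD: $754,392 × 0.0172 = $12,975.5424
Ferndale Township: $754,392 × 0.00463 = $3,492.83496
Levies subtotal = $16,468.37736
After credit = $16,468.37736 − $851 = $15,617.37736
Total = $15,617.37736 + $94 = $15,711.37736

$15,711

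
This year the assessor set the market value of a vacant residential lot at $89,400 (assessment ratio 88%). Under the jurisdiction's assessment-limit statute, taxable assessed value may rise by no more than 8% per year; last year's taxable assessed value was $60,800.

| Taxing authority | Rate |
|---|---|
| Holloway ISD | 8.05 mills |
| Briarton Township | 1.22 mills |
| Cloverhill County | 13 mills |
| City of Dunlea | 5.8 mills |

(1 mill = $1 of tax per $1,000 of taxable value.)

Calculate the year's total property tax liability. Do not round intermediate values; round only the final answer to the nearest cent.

Uncapped assessed value = $89,400 × 0.88 = $78,672
Cap limit = $60,800 × 1.08 = $65,664
Taxable assessed value = min($78,672, $65,664) = $65,664 (cap binds)
Holloway ISD: $65,664 × 0.00805 = $528.5952
Briarton Township: $65,664 × 0.00122 = $80.11008
Cloverhill County: $65,664 × 0.013 = $853.632
City of Dunlea: $65,664 × 0.0058 = $380.8512
Total = $1,843.18848

$1,843.19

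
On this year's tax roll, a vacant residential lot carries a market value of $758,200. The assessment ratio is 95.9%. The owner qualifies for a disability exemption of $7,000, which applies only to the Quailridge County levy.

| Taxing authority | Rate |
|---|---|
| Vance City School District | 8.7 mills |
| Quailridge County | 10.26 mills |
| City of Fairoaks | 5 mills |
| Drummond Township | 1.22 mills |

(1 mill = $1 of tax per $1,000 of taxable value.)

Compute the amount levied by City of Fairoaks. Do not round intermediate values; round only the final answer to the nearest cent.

$3,635.57

Assessed value = $758,200 × 0.959 = $727,113.8
City of Fairoaks taxable value = $727,113.8 (exemption does not apply)
City of Fairoaks levy = $727,113.8 × 0.005 = $3,635.569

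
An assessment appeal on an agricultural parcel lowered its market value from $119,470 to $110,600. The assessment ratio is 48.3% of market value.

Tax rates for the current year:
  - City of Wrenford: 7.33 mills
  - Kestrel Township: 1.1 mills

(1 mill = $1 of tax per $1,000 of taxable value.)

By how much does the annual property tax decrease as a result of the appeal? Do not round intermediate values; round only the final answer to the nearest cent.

$36.12

Old assessed value = $119,470 × 0.483 = $57,704.01
New assessed value = $110,600 × 0.483 = $53,419.8
Combined rate = 0.00733 + 0.0011 = 0.00843
Old tax = $57,704.01 × 0.00843 = $486.4448043
New tax = $53,419.8 × 0.00843 = $450.328914
Reduction = $486.4448043 − $450.328914 = $36.1158903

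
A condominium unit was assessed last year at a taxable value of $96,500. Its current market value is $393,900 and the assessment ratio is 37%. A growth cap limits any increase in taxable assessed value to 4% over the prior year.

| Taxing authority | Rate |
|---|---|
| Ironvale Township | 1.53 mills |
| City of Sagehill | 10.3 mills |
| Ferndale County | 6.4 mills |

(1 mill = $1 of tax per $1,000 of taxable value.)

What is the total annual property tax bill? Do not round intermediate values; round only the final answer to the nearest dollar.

Uncapped assessed value = $393,900 × 0.37 = $145,743
Cap limit = $96,500 × 1.04 = $100,360
Taxable assessed value = min($145,743, $100,360) = $100,360 (cap binds)
Ironvale Township: $100,360 × 0.00153 = $153.5508
City of Sagehill: $100,360 × 0.0103 = $1,033.708
Ferndale County: $100,360 × 0.0064 = $642.304
Total = $1,829.5628

$1,830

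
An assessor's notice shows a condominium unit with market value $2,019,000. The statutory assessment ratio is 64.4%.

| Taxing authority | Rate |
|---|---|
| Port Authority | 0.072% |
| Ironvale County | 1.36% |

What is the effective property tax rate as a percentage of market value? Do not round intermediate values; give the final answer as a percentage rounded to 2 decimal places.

Assessed value = $2,019,000 × 0.644 = $1,300,236
Port Authority: $1,300,236 × 0.00072 = $936.16992
Ironvale County: $1,300,236 × 0.0136 = $17,683.2096
Total tax = $18,619.37952
Effective rate = $18,619.37952 ÷ $2,019,000 = 0.92% of market value

0.92%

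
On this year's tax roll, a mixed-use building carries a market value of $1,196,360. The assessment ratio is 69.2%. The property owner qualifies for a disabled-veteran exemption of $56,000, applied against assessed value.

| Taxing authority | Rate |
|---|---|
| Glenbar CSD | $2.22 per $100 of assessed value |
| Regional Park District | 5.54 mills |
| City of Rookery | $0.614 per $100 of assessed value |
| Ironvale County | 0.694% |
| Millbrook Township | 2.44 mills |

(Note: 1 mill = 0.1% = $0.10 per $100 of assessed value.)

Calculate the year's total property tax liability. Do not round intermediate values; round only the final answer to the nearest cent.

Assessed value = $1,196,360 × 0.692 = $827,881.12
Taxable value = $827,881.12 − $56,000 = $771,881.12
Glenbar CSD: $771,881.12 × 0.0222 = $17,135.760864
Regional Park District: $771,881.12 × 0.00554 = $4,276.2214048
City of Rookery: $771,881.12 × 0.00614 = $4,739.3500768
Ironvale County: $771,881.12 × 0.00694 = $5,356.8549728
Millbrook Township: $771,881.12 × 0.00244 = $1,883.3899328
Total = $33,391.5772512

$33,391.58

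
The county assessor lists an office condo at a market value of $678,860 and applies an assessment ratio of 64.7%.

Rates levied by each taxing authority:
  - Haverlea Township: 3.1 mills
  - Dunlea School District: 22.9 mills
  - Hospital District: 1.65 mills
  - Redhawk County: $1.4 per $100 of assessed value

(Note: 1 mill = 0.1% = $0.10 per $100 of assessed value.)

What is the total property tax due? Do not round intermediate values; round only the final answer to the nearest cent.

Assessed value = $678,860 × 0.647 = $439,222.42
Haverlea Township: $439,222.42 × 0.0031 = $1,361.589502
Dunlea School District: $439,222.42 × 0.0229 = $10,058.193418
Hospital District: $439,222.42 × 0.00165 = $724.716993
Redhawk County: $439,222.42 × 0.014 = $6,149.11388
Total = $18,293.613793

$18,293.61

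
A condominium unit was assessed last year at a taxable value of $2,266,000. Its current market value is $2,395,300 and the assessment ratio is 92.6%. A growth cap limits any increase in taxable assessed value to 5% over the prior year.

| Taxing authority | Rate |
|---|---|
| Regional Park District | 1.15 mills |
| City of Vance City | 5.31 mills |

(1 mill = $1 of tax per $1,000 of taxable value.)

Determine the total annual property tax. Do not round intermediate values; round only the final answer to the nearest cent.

$14,328.59

Uncapped assessed value = $2,395,300 × 0.926 = $2,218,047.8
Cap limit = $2,266,000 × 1.05 = $2,379,300
Taxable assessed value = min($2,218,047.8, $2,379,300) = $2,218,047.8 (cap does not bind)
Regional Park District: $2,218,047.8 × 0.00115 = $2,550.75497
City of Vance City: $2,218,047.8 × 0.00531 = $11,777.833818
Total = $14,328.588788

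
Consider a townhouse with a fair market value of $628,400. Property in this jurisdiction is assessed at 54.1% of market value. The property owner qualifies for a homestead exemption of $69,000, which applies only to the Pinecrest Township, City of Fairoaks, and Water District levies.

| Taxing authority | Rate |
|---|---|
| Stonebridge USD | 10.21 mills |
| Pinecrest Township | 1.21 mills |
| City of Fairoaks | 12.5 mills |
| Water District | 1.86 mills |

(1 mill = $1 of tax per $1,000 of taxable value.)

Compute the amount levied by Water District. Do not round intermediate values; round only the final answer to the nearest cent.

$503.99

Assessed value = $628,400 × 0.541 = $339,964.4
Water District taxable value = $339,964.4 − $69,000 = $270,964.4
Water District levy = $270,964.4 × 0.00186 = $503.993784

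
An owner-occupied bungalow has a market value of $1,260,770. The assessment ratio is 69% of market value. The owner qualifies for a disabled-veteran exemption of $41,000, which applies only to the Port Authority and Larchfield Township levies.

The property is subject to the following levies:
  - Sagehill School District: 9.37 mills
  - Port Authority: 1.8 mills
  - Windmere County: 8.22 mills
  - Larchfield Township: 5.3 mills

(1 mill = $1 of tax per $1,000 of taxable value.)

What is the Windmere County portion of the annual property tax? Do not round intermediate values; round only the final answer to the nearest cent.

$7,150.84

Assessed value = $1,260,770 × 0.69 = $869,931.3
Windmere County taxable value = $869,931.3 (exemption does not apply)
Windmere County levy = $869,931.3 × 0.00822 = $7,150.835286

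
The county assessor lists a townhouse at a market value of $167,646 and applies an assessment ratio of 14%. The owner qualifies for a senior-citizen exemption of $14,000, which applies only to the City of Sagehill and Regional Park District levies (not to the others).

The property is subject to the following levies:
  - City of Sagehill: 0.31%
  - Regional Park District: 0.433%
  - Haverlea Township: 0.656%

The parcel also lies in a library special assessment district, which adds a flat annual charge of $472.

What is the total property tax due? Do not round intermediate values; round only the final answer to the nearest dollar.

$696

Assessed value = $167,646 × 0.14 = $23,470.44
City of Sagehill: ($23,470.44 − $14,000) × 0.0031 = $9,470.44 × 0.0031 = $29.358364
Regional Park District: ($23,470.44 − $14,000) × 0.00433 = $9,470.44 × 0.00433 = $41.0070052
Haverlea Township: $23,470.44 × 0.00656 = $153.9660864
Levies subtotal = $224.3314556
Total = $224.3314556 + $472 = $696.3314556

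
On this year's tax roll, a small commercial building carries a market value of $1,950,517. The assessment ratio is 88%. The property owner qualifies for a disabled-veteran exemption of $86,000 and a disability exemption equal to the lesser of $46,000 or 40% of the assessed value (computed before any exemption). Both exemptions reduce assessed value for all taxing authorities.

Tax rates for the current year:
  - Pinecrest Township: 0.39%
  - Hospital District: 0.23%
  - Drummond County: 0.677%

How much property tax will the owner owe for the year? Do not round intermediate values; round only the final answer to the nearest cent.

Assessed value = $1,950,517 × 0.88 = $1,716,454.96
Disability exemption = min($46,000, 40% × $1,716,454.96) = min($46,000, $686,581.984) = $46,000 (dollar cap binds)
Taxable value = $1,716,454.96 − $86,000 − $46,000 = $1,584,454.96
Pinecrest Township: $1,584,454.96 × 0.0039 = $6,179.374344
Hospital District: $1,584,454.96 × 0.0023 = $3,644.246408
Drummond County: $1,584,454.96 × 0.00677 = $10,726.7600792
Total = $20,550.3808312

$20,550.38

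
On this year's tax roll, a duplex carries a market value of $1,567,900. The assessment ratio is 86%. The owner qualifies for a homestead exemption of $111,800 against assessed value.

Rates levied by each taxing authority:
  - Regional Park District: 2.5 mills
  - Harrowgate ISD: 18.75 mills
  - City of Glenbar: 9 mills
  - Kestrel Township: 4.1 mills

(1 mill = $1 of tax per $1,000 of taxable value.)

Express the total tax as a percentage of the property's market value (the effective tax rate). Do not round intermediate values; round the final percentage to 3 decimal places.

Assessed value = $1,567,900 × 0.86 = $1,348,394
Taxable value = $1,348,394 − $111,800 = $1,236,594
Regional Park District: $1,236,594 × 0.0025 = $3,091.485
Harrowgate ISD: $1,236,594 × 0.01875 = $23,186.1375
City of Glenbar: $1,236,594 × 0.009 = $11,129.346
Kestrel Township: $1,236,594 × 0.0041 = $5,070.0354
Total tax = $42,477.0039
Effective rate = $42,477.0039 ÷ $1,567,900 = 2.709% of market value

2.709%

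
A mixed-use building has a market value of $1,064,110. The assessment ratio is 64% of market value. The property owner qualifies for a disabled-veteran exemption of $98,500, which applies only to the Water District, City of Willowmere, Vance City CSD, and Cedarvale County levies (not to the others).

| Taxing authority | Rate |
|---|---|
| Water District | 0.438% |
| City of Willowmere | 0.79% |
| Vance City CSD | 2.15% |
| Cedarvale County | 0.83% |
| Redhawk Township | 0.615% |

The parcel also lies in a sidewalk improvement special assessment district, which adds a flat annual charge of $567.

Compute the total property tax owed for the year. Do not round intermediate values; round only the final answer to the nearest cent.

Assessed value = $1,064,110 × 0.64 = $681,030.4
Water District: ($681,030.4 − $98,500) × 0.00438 = $582,530.4 × 0.00438 = $2,551.483152
City of Willowmere: ($681,030.4 − $98,500) × 0.0079 = $582,530.4 × 0.0079 = $4,601.99016
Vance City CSD: ($681,030.4 − $98,500) × 0.0215 = $582,530.4 × 0.0215 = $12,524.4036
Cedarvale County: ($681,030.4 − $98,500) × 0.0083 = $582,530.4 × 0.0083 = $4,835.00232
Redhawk Township: $681,030.4 × 0.00615 = $4,188.33696
Levies subtotal = $28,701.216192
Total = $28,701.216192 + $567 = $29,268.216192

$29,268.22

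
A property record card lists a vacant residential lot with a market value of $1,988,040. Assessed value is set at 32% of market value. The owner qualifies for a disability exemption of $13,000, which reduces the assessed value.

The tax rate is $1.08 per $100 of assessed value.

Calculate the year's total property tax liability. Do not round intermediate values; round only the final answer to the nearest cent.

$6,730.27

Assessed value = $1,988,040 × 0.32 = $636,172.8
Taxable value = $636,172.8 − $13,000 = $623,172.8
Tax = $623,172.8 × 0.0108 = $6,730.26624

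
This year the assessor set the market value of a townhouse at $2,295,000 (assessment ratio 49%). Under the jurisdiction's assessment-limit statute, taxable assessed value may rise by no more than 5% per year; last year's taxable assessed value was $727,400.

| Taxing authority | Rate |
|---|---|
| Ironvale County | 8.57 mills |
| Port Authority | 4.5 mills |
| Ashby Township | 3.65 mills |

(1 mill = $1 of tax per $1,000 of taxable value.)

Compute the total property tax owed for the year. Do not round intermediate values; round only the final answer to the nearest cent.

Uncapped assessed value = $2,295,000 × 0.49 = $1,124,550
Cap limit = $727,400 × 1.05 = $763,770
Taxable assessed value = min($1,124,550, $763,770) = $763,770 (cap binds)
Ironvale County: $763,770 × 0.00857 = $6,545.5089
Port Authority: $763,770 × 0.0045 = $3,436.965
Ashby Township: $763,770 × 0.00365 = $2,787.7605
Total = $12,770.2344

$12,770.23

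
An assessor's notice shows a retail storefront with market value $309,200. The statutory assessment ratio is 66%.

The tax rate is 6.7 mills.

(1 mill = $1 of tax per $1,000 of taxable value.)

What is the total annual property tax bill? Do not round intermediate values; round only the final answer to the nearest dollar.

$1,367

Assessed value = $309,200 × 0.66 = $204,072
Tax = $204,072 × 0.0067 = $1,367.2824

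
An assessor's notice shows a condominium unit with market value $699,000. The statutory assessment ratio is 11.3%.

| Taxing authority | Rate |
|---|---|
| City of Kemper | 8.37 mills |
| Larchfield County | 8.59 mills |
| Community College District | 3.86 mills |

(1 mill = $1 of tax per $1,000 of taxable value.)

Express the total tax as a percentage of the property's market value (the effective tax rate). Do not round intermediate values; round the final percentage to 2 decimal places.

Assessed value = $699,000 × 0.113 = $78,987
City of Kemper: $78,987 × 0.00837 = $661.12119
Larchfield County: $78,987 × 0.00859 = $678.49833
Community College District: $78,987 × 0.00386 = $304.88982
Total tax = $1,644.50934
Effective rate = $1,644.50934 ÷ $699,000 = 0.24% of market value

0.24%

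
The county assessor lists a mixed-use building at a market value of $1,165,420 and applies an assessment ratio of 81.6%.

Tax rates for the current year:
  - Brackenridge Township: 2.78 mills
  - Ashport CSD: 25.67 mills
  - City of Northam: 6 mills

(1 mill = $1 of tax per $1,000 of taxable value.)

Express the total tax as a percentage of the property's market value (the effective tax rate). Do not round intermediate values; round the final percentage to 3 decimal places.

2.811%

Assessed value = $1,165,420 × 0.816 = $950,982.72
Brackenridge Township: $950,982.72 × 0.00278 = $2,643.7319616
Ashport CSD: $950,982.72 × 0.02567 = $24,411.7264224
City of Northam: $950,982.72 × 0.006 = $5,705.89632
Total tax = $32,761.354704
Effective rate = $32,761.354704 ÷ $1,165,420 = 2.811% of market value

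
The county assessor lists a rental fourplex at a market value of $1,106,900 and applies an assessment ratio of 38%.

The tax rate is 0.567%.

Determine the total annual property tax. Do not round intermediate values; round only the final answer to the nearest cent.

Assessed value = $1,106,900 × 0.38 = $420,622
Tax = $420,622 × 0.00567 = $2,384.92674

$2,384.93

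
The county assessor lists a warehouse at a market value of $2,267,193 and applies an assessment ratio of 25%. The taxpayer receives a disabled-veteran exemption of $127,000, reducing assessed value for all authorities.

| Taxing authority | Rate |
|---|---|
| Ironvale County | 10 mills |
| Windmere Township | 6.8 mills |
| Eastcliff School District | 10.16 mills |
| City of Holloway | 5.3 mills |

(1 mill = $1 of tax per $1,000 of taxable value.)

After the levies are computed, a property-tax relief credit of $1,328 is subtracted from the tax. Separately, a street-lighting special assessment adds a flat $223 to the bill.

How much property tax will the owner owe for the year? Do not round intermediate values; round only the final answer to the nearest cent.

$13,082.89

Assessed value = $2,267,193 × 0.25 = $566,798.25
Taxable value = $566,798.25 − $127,000 = $439,798.25
Ironvale County: $439,798.25 × 0.01 = $4,397.9825
Windmere Township: $439,798.25 × 0.0068 = $2,990.6281
Eastcliff School District: $439,798.25 × 0.01016 = $4,468.35022
City of Holloway: $439,798.25 × 0.0053 = $2,330.930725
Levies subtotal = $14,187.891545
After credit = $14,187.891545 − $1,328 = $12,859.891545
Total = $12,859.891545 + $223 = $13,082.891545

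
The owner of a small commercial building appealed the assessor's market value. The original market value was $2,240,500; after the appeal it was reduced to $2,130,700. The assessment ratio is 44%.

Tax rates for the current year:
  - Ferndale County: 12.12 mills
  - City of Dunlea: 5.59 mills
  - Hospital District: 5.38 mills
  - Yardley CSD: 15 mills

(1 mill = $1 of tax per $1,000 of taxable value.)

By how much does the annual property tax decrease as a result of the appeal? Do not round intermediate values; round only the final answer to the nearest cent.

Old assessed value = $2,240,500 × 0.44 = $985,820
New assessed value = $2,130,700 × 0.44 = $937,508
Combined rate = 0.01212 + 0.00559 + 0.00538 + 0.015 = 0.03809
Old tax = $985,820 × 0.03809 = $37,549.8838
New tax = $937,508 × 0.03809 = $35,709.67972
Reduction = $37,549.8838 − $35,709.67972 = $1,840.20408

$1,840.20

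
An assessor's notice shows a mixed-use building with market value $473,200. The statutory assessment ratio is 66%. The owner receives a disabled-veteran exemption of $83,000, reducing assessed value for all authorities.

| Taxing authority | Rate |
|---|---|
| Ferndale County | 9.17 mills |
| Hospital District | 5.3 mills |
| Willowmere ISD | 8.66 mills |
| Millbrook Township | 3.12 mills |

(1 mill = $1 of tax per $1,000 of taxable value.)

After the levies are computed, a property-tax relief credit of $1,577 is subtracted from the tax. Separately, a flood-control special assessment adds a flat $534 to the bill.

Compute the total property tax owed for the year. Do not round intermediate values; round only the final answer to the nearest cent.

$4,976.44

Assessed value = $473,200 × 0.66 = $312,312
Taxable value = $312,312 − $83,000 = $229,312
Ferndale County: $229,312 × 0.00917 = $2,102.79104
Hospital District: $229,312 × 0.0053 = $1,215.3536
Willowmere ISD: $229,312 × 0.00866 = $1,985.84192
Millbrook Township: $229,312 × 0.00312 = $715.45344
Levies subtotal = $6,019.44
After credit = $6,019.44 − $1,577 = $4,442.44
Total = $4,442.44 + $534 = $4,976.44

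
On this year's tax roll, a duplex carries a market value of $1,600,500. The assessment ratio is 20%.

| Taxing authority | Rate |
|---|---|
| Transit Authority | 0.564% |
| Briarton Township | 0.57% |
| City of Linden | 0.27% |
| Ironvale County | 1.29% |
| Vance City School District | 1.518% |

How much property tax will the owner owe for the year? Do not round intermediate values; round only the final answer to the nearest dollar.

Assessed value = $1,600,500 × 0.2 = $320,100
Transit Authority: $320,100 × 0.00564 = $1,805.364
Briarton Township: $320,100 × 0.0057 = $1,824.57
City of Linden: $320,100 × 0.0027 = $864.27
Ironvale County: $320,100 × 0.0129 = $4,129.29
Vance City School District: $320,100 × 0.01518 = $4,859.118
Total = $1,805.364 + $1,824.57 + $864.27 + $4,129.29 + $4,859.118 = $13,482.612

$13,483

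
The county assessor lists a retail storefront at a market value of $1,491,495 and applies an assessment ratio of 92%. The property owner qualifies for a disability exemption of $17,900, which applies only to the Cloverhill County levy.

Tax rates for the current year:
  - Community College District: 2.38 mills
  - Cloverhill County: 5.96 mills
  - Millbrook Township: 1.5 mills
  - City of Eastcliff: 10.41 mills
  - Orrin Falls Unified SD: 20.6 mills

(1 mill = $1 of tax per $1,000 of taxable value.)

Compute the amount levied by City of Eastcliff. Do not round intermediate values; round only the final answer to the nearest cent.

Assessed value = $1,491,495 × 0.92 = $1,372,175.4
City of Eastcliff taxable value = $1,372,175.4 (exemption does not apply)
City of Eastcliff levy = $1,372,175.4 × 0.01041 = $14,284.345914

$14,284.35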